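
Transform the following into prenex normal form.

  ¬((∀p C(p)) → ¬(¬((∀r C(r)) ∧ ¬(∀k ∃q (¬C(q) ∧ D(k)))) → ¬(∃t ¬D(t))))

∀p ∀r ∃k ∀q ∀t (C(p) ∧ (C(r) ∧ (C(q) ∨ ¬D(k)) ∨ D(t)))

Rewrite implications/biconditionals: A → B as ¬A ∨ B.
  ¬(¬(∀p C(p)) ∨ ¬(¬¬((∀r C(r)) ∧ ¬(∀k ∃q (¬C(q) ∧ D(k)))) ∨ ¬(∃t ¬D(t))))
Drive negations inward (¬∀x A ≡ ∃x ¬A, ¬∃x A ≡ ∀x ¬A, De Morgan for ∧/∨):
  (∀p C(p)) ∧ ((∀r C(r)) ∧ (∃k ∀q (C(q) ∨ ¬D(k))) ∨ (∀t D(t)))
Pull the quantifiers to the front (each side's bound variable is not free in the other side):
  ∀p ∀r ∃k ∀q ∀t (C(p) ∧ (C(r) ∧ (C(q) ∨ ¬D(k)) ∨ D(t)))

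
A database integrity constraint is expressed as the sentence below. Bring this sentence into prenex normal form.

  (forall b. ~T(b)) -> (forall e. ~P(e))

First replace A → B with ¬A ∨ B.
  ~(forall b. ~T(b)) | (forall e. ~P(e))
Move each ¬ inward, flipping quantifiers it crosses:
  (exists b. T(b)) | (forall e. ~P(e))
Finally move all quantifiers to the prefix:
  exists b. forall e. (T(b) | ~P(e))

exists b. forall e. (T(b) | ~P(e))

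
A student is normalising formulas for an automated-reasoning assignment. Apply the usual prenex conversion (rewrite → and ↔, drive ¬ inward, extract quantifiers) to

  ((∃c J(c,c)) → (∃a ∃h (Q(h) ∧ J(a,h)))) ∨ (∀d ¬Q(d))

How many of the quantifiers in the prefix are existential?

First replace A → B with ¬A ∨ B.
  ¬(∃c J(c,c)) ∨ (∃a ∃h (Q(h) ∧ J(a,h))) ∨ (∀d ¬Q(d))
Push ¬ through the quantifiers and connectives to reach negation normal form:
  (∀c ¬J(c,c)) ∨ (∃a ∃h (Q(h) ∧ J(a,h))) ∨ (∀d ¬Q(d))
All bound variables are already distinct, so no renaming is needed.
Pull the quantifiers to the front (each side's bound variable is not free in the other side):
  ∀c ∃a ∃h ∀d (¬J(c,c) ∨ Q(h) ∧ J(a,h) ∨ ¬Q(d))
The prefix is ∀c ∃a ∃h ∀d: 2 universal, 2 existential.

2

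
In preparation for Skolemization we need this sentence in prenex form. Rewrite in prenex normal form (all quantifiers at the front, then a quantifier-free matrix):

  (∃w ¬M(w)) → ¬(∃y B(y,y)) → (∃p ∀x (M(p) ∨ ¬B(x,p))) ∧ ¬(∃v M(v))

∀w ∃y ∃p ∀x ∀v (M(w) ∨ B(y,y) ∨ (M(p) ∨ ¬B(x,p)) ∧ ¬M(v))

Eliminate → and ↔ using ¬ and ∨.
  ¬(∃w ¬M(w)) ∨ ¬¬(∃y B(y,y)) ∨ (∃p ∀x (M(p) ∨ ¬B(x,p))) ∧ ¬(∃v M(v))
Drive negations inward (¬∀x A ≡ ∃x ¬A, ¬∃x A ≡ ∀x ¬A, De Morgan for ∧/∨):
  (∀w M(w)) ∨ (∃y B(y,y)) ∨ (∃p ∀x (M(p) ∨ ¬B(x,p))) ∧ (∀v ¬M(v))
Pull the quantifiers to the front (each side's bound variable is not free in the other side):
  ∀w ∃y ∃p ∀x ∀v (M(w) ∨ B(y,y) ∨ (M(p) ∨ ¬B(x,p)) ∧ ¬M(v))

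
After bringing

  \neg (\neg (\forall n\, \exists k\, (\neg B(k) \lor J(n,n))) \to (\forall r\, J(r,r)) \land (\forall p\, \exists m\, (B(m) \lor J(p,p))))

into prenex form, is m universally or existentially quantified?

universal

Rewrite implications/biconditionals: A → B as ¬A ∨ B.
  \neg (\neg \neg (\forall n\, \exists k\, (\neg B(k) \lor J(n,n))) \lor (\forall r\, J(r,r)) \land (\forall p\, \exists m\, (B(m) \lor J(p,p))))
Move each ¬ inward, flipping quantifiers it crosses:
  (\exists n\, \forall k\, (B(k) \land \neg J(n,n))) \land ((\exists r\, \neg J(r,r)) \lor (\exists p\, \forall m\, (\neg B(m) \land \neg J(p,p))))
All bound variables are already distinct, so no renaming is needed.
Extract every quantifier outward, since the variables are now distinct and don't occur free across branches:
  \exists n\, \forall k\, \exists r\, \exists p\, \forall m\, (B(k) \land \neg J(n,n) \land (\neg J(r,r) \lor \neg B(m) \land \neg J(p,p)))
The quantifier \exists m sits under an odd number of negations (counting the antecedent side of each →), so it flips to \forall m.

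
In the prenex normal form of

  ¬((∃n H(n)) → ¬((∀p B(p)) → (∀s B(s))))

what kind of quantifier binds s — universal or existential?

universal

Rewrite implications/biconditionals: A → B as ¬A ∨ B.
  ¬(¬(∃n H(n)) ∨ ¬(¬(∀p B(p)) ∨ (∀s B(s))))
Push ¬ through the quantifiers and connectives to reach negation normal form:
  (∃n H(n)) ∧ ((∃p ¬B(p)) ∨ (∀s B(s)))
Pull the quantifiers to the front (each side's bound variable is not free in the other side):
  ∃n ∃p ∀s (H(n) ∧ (¬B(p) ∨ B(s)))
The quantifier ∀s sits under an even number of negations (counting the antecedent side of each →), so it remains universal.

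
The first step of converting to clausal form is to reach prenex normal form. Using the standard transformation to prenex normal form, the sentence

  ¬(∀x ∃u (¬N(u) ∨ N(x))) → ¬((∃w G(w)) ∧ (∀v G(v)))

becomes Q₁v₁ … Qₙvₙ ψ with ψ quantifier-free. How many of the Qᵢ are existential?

Eliminate → and ↔ using ¬ and ∨.
  ¬¬(∀x ∃u (¬N(u) ∨ N(x))) ∨ ¬((∃w G(w)) ∧ (∀v G(v)))
Drive negations inward (¬∀x A ≡ ∃x ¬A, ¬∃x A ≡ ∀x ¬A, De Morgan for ∧/∨):
  (∀x ∃u (¬N(u) ∨ N(x))) ∨ (∀w ¬G(w)) ∨ (∃v ¬G(v))
Pull the quantifiers to the front (each side's bound variable is not free in the other side):
  ∀x ∃u ∀w ∃v (¬N(u) ∨ N(x) ∨ ¬G(w) ∨ ¬G(v))
The prefix is ∀x ∃u ∀w ∃v: 2 universal, 2 existential.

2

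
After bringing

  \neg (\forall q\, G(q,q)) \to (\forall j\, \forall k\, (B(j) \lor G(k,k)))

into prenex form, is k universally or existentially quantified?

universal

First replace A → B with ¬A ∨ B.
  \neg \neg (\forall q\, G(q,q)) \lor (\forall j\, \forall k\, (B(j) \lor G(k,k)))
Drive negations inward (¬∀x A ≡ ∃x ¬A, ¬∃x A ≡ ∀x ¬A, De Morgan for ∧/∨):
  (\forall q\, G(q,q)) \lor (\forall j\, \forall k\, (B(j) \lor G(k,k)))
All bound variables are already distinct, so no renaming is needed.
Pull the quantifiers to the front (each side's bound variable is not free in the other side):
  \forall q\, \forall j\, \forall k\, (G(q,q) \lor B(j) \lor G(k,k))
The quantifier \forall k sits under an even number of negations (counting the antecedent side of each →), so it remains universal.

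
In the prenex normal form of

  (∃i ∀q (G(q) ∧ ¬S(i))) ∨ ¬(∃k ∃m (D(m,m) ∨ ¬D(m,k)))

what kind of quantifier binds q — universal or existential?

universal

Push ¬ through the quantifiers and connectives to reach negation normal form:
  (∃i ∀q (G(q) ∧ ¬S(i))) ∨ (∀k ∀m (¬D(m,m) ∧ D(m,k)))
All bound variables are already distinct, so no renaming is needed.
Finally move all quantifiers to the prefix:
  ∃i ∀q ∀k ∀m (G(q) ∧ ¬S(i) ∨ ¬D(m,m) ∧ D(m,k))
The quantifier ∀q sits under an even number of negations, so it remains universal.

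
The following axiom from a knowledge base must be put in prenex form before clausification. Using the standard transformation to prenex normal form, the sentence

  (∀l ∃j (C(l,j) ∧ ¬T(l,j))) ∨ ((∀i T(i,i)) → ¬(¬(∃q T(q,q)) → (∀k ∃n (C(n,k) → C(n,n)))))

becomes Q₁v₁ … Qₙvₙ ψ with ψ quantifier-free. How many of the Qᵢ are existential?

3

Eliminate → and ↔ using ¬ and ∨.
  (∀l ∃j (C(l,j) ∧ ¬T(l,j))) ∨ ¬(∀i T(i,i)) ∨ ¬(¬¬(∃q T(q,q)) ∨ (∀k ∃n (¬C(n,k) ∨ C(n,n))))
Push ¬ through the quantifiers and connectives to reach negation normal form:
  (∀l ∃j (C(l,j) ∧ ¬T(l,j))) ∨ (∃i ¬T(i,i)) ∨ (∀q ¬T(q,q)) ∧ (∃k ∀n (C(n,k) ∧ ¬C(n,n)))
Pull the quantifiers to the front (each side's bound variable is not free in the other side):
  ∀l ∃j ∃i ∀q ∃k ∀n (C(l,j) ∧ ¬T(l,j) ∨ ¬T(i,i) ∨ ¬T(q,q) ∧ C(n,k) ∧ ¬C(n,n))
The prefix is ∀l ∃j ∃i ∀q ∃k ∀n: 3 universal, 3 existential.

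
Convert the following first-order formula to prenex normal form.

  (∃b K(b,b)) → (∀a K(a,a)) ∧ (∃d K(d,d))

∀b ∀a ∃d (¬K(b,b) ∨ K(a,a) ∧ K(d,d))

Rewrite implications/biconditionals: A → B as ¬A ∨ B.
  ¬(∃b K(b,b)) ∨ (∀a K(a,a)) ∧ (∃d K(d,d))
Push ¬ through the quantifiers and connectives to reach negation normal form:
  (∀b ¬K(b,b)) ∨ (∀a K(a,a)) ∧ (∃d K(d,d))
All bound variables are already distinct, so no renaming is needed.
Pull the quantifiers to the front (each side's bound variable is not free in the other side):
  ∀b ∀a ∃d (¬K(b,b) ∨ K(a,a) ∧ K(d,d))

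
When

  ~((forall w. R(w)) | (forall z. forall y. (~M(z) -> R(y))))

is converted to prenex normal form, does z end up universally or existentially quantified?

existential

First replace A → B with ¬A ∨ B.
  ~((forall w. R(w)) | (forall z. forall y. (~~M(z) | R(y))))
Drive negations inward (¬∀x A ≡ ∃x ¬A, ¬∃x A ≡ ∀x ¬A, De Morgan for ∧/∨):
  (exists w. ~R(w)) & (exists z. exists y. (~M(z) & ~R(y)))
Finally move all quantifiers to the prefix:
  exists w. exists z. exists y. (~R(w) & ~M(z) & ~R(y))
The quantifier forall z sits under an odd number of negations (counting the antecedent side of each →), so it flips to exists z.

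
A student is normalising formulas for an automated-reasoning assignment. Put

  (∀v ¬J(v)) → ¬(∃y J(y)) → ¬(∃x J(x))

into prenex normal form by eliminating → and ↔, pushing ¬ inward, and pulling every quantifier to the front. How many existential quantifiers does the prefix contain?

First replace A → B with ¬A ∨ B.
  ¬(∀v ¬J(v)) ∨ ¬¬(∃y J(y)) ∨ ¬(∃x J(x))
Push ¬ through the quantifiers and connectives to reach negation normal form:
  (∃v J(v)) ∨ (∃y J(y)) ∨ (∀x ¬J(x))
All bound variables are already distinct, so no renaming is needed.
Finally move all quantifiers to the prefix:
  ∃v ∃y ∀x (J(v) ∨ J(y) ∨ ¬J(x))
The prefix is ∃v ∃y ∀x: 1 universal, 2 existential.

2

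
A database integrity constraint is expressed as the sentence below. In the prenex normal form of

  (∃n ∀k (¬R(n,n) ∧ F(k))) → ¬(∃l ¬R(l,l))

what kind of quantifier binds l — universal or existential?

Eliminate → and ↔ using ¬ and ∨.
  ¬(∃n ∀k (¬R(n,n) ∧ F(k))) ∨ ¬(∃l ¬R(l,l))
Push ¬ through the quantifiers and connectives to reach negation normal form:
  (∀n ∃k (R(n,n) ∨ ¬F(k))) ∨ (∀l R(l,l))
All bound variables are already distinct, so no renaming is needed.
Finally move all quantifiers to the prefix:
  ∀n ∃k ∀l (R(n,n) ∨ ¬F(k) ∨ R(l,l))
The quantifier ∃l sits under an odd number of negations (counting the antecedent side of each →), so it flips to ∀l.

universal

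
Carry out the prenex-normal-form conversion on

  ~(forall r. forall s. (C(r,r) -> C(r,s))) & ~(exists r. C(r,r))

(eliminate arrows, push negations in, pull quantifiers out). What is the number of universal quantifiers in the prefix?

1

First replace A → B with ¬A ∨ B.
  ~(forall r. forall s. (~C(r,r) | C(r,s))) & ~(exists r. C(r,r))
Drive negations inward (¬∀x A ≡ ∃x ¬A, ¬∃x A ≡ ∀x ¬A, De Morgan for ∧/∨):
  (exists r. exists s. (C(r,r) & ~C(r,s))) & (forall r. ~C(r,r))
Standardize variables apart so no two quantifiers bind the same name: r↦t.
  (exists r. exists s. (C(r,r) & ~C(r,s))) & (forall t. ~C(t,t))
Pull the quantifiers to the front (each side's bound variable is not free in the other side):
  exists r. exists s. forall t. (C(r,r) & ~C(r,s) & ~C(t,t))
The prefix is exists r exists s forall t: 1 universal, 2 existential.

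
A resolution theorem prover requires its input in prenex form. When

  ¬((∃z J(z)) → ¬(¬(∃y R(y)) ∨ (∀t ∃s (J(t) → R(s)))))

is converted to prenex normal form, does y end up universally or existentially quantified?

universal

Eliminate → and ↔ using ¬ and ∨.
  ¬(¬(∃z J(z)) ∨ ¬(¬(∃y R(y)) ∨ (∀t ∃s (¬J(t) ∨ R(s)))))
Push ¬ through the quantifiers and connectives to reach negation normal form:
  (∃z J(z)) ∧ ((∀y ¬R(y)) ∨ (∀t ∃s (¬J(t) ∨ R(s))))
All bound variables are already distinct, so no renaming is needed.
Finally move all quantifiers to the prefix:
  ∃z ∀y ∀t ∃s (J(z) ∧ (¬R(y) ∨ ¬J(t) ∨ R(s)))
The quantifier ∃y sits under an odd number of negations (counting the antecedent side of each →), so it flips to ∀y.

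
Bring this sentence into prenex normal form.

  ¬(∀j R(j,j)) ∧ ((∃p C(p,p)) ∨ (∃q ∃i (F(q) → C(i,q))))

∃j ∃p ∃q ∃i (¬R(j,j) ∧ (C(p,p) ∨ ¬F(q) ∨ C(i,q)))

First replace A → B with ¬A ∨ B.
  ¬(∀j R(j,j)) ∧ ((∃p C(p,p)) ∨ (∃q ∃i (¬F(q) ∨ C(i,q))))
Move each ¬ inward, flipping quantifiers it crosses:
  (∃j ¬R(j,j)) ∧ ((∃p C(p,p)) ∨ (∃q ∃i (¬F(q) ∨ C(i,q))))
All bound variables are already distinct, so no renaming is needed.
Pull the quantifiers to the front (each side's bound variable is not free in the other side):
  ∃j ∃p ∃q ∃i (¬R(j,j) ∧ (C(p,p) ∨ ¬F(q) ∨ C(i,q)))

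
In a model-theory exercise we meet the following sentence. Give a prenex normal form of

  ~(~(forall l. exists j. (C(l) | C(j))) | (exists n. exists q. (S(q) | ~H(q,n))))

Push ¬ through the quantifiers and connectives to reach negation normal form:
  (forall l. exists j. (C(l) | C(j))) & (forall n. forall q. (~S(q) & H(q,n)))
All bound variables are already distinct, so no renaming is needed.
Pull the quantifiers to the front (each side's bound variable is not free in the other side):
  forall l. exists j. forall n. forall q. ((C(l) | C(j)) & ~S(q) & H(q,n))

forall l. exists j. forall n. forall q. ((C(l) | C(j)) & ~S(q) & H(q,n))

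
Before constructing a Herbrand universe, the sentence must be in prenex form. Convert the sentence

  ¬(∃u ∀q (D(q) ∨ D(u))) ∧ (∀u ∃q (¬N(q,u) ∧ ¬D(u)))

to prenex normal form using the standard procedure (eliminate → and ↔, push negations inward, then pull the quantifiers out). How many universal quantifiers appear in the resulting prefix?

Drive negations inward (¬∀x A ≡ ∃x ¬A, ¬∃x A ≡ ∀x ¬A, De Morgan for ∧/∨):
  (∀u ∃q (¬D(q) ∧ ¬D(u))) ∧ (∀u ∃q (¬N(q,u) ∧ ¬D(u)))
Standardize variables apart so no two quantifiers bind the same name: u↦y, q↦c.
  (∀u ∃q (¬D(q) ∧ ¬D(u))) ∧ (∀y ∃c (¬N(c,y) ∧ ¬D(y)))
Pull the quantifiers to the front (each side's bound variable is not free in the other side):
  ∀u ∃q ∀y ∃c (¬D(q) ∧ ¬D(u) ∧ ¬N(c,y) ∧ ¬D(y))
The prefix is ∀u ∃q ∀y ∃c: 2 universal, 2 existential.

2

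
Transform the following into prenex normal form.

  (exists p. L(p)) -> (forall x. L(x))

forall p. forall x. (~L(p) | L(x))

Rewrite implications/biconditionals: A → B as ¬A ∨ B.
  ~(exists p. L(p)) | (forall x. L(x))
Move each ¬ inward, flipping quantifiers it crosses:
  (forall p. ~L(p)) | (forall x. L(x))
Finally move all quantifiers to the prefix:
  forall p. forall x. (~L(p) | L(x))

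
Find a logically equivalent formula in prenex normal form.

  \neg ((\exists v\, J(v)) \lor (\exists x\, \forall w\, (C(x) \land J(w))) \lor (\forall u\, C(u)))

Push ¬ through the quantifiers and connectives to reach negation normal form:
  (\forall v\, \neg J(v)) \land (\forall x\, \exists w\, (\neg C(x) \lor \neg J(w))) \land (\exists u\, \neg C(u))
Extract every quantifier outward, since the variables are now distinct and don't occur free across branches:
  \forall v\, \forall x\, \exists w\, \exists u\, (\neg J(v) \land (\neg C(x) \lor \neg J(w)) \land \neg C(u))

\forall v\, \forall x\, \exists w\, \exists u\, (\neg J(v) \land (\neg C(x) \lor \neg J(w)) \land \neg C(u))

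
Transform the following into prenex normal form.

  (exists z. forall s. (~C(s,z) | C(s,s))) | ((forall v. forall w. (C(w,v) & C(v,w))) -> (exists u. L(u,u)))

First replace A → B with ¬A ∨ B.
  (exists z. forall s. (~C(s,z) | C(s,s))) | ~(forall v. forall w. (C(w,v) & C(v,w))) | (exists u. L(u,u))
Push ¬ through the quantifiers and connectives to reach negation normal form:
  (exists z. forall s. (~C(s,z) | C(s,s))) | (exists v. exists w. (~C(w,v) | ~C(v,w))) | (exists u. L(u,u))
All bound variables are already distinct, so no renaming is needed.
Extract every quantifier outward, since the variables are now distinct and don't occur free across branches:
  exists z. forall s. exists v. exists w. exists u. (~C(s,z) | C(s,s) | ~C(w,v) | ~C(v,w) | L(u,u))

exists z. forall s. exists v. exists w. exists u. (~C(s,z) | C(s,s) | ~C(w,v) | ~C(v,w) | L(u,u))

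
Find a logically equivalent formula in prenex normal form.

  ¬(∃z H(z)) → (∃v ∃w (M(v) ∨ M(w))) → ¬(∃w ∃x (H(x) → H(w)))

∃z ∀v ∀w ∀q ∀x (H(z) ∨ ¬M(v) ∧ ¬M(w) ∨ H(x) ∧ ¬H(q))

Rewrite implications/biconditionals: A → B as ¬A ∨ B.
  ¬¬(∃z H(z)) ∨ ¬(∃v ∃w (M(v) ∨ M(w))) ∨ ¬(∃w ∃x (¬H(x) ∨ H(w)))
Drive negations inward (¬∀x A ≡ ∃x ¬A, ¬∃x A ≡ ∀x ¬A, De Morgan for ∧/∨):
  (∃z H(z)) ∨ (∀v ∀w (¬M(v) ∧ ¬M(w))) ∨ (∀w ∀x (H(x) ∧ ¬H(w)))
Standardize variables apart so no two quantifiers bind the same name: w↦q.
  (∃z H(z)) ∨ (∀v ∀w (¬M(v) ∧ ¬M(w))) ∨ (∀q ∀x (H(x) ∧ ¬H(q)))
Extract every quantifier outward, since the variables are now distinct and don't occur free across branches:
  ∃z ∀v ∀w ∀q ∀x (H(z) ∨ ¬M(v) ∧ ¬M(w) ∨ H(x) ∧ ¬H(q))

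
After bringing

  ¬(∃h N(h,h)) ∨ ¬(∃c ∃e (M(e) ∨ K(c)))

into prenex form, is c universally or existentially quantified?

Drive negations inward (¬∀x A ≡ ∃x ¬A, ¬∃x A ≡ ∀x ¬A, De Morgan for ∧/∨):
  (∀h ¬N(h,h)) ∨ (∀c ∀e (¬M(e) ∧ ¬K(c)))
All bound variables are already distinct, so no renaming is needed.
Extract every quantifier outward, since the variables are now distinct and don't occur free across branches:
  ∀h ∀c ∀e (¬N(h,h) ∨ ¬M(e) ∧ ¬K(c))
The quantifier ∃c sits under an odd number of negations, so it flips to ∀c.

universal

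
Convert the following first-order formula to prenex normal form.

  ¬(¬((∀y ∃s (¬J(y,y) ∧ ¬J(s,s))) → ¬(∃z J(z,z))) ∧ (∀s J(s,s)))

Eliminate → and ↔ using ¬ and ∨.
  ¬(¬(¬(∀y ∃s (¬J(y,y) ∧ ¬J(s,s))) ∨ ¬(∃z J(z,z))) ∧ (∀s J(s,s)))
Push ¬ through the quantifiers and connectives to reach negation normal form:
  (∃y ∀s (J(y,y) ∨ J(s,s))) ∨ (∀z ¬J(z,z)) ∨ (∃s ¬J(s,s))
Rename bound variables to avoid capture: s↦z1.
  (∃y ∀s (J(y,y) ∨ J(s,s))) ∨ (∀z ¬J(z,z)) ∨ (∃z1 ¬J(z1,z1))
Finally move all quantifiers to the prefix:
  ∃y ∀s ∀z ∃z1 (J(y,y) ∨ J(s,s) ∨ ¬J(z,z) ∨ ¬J(z1,z1))

∃y ∀s ∀z ∃z1 (J(y,y) ∨ J(s,s) ∨ ¬J(z,z) ∨ ¬J(z1,z1))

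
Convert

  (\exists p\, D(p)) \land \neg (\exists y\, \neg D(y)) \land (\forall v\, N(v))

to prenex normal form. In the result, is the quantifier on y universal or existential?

Push ¬ through the quantifiers and connectives to reach negation normal form:
  (\exists p\, D(p)) \land (\forall y\, D(y)) \land (\forall v\, N(v))
All bound variables are already distinct, so no renaming is needed.
Pull the quantifiers to the front (each side's bound variable is not free in the other side):
  \exists p\, \forall y\, \forall v\, (D(p) \land D(y) \land N(v))
The quantifier \exists y sits under an odd number of negations, so it flips to \forall y.

universal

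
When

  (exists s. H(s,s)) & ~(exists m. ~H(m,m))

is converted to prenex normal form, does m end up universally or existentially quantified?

Drive negations inward (¬∀x A ≡ ∃x ¬A, ¬∃x A ≡ ∀x ¬A, De Morgan for ∧/∨):
  (exists s. H(s,s)) & (forall m. H(m,m))
All bound variables are already distinct, so no renaming is needed.
Pull the quantifiers to the front (each side's bound variable is not free in the other side):
  exists s. forall m. (H(s,s) & H(m,m))
The quantifier exists m sits under an odd number of negations, so it flips to forall m.

universal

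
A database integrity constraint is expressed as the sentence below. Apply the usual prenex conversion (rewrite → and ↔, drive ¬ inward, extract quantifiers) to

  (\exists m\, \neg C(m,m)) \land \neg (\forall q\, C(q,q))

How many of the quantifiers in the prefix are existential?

2

Move each ¬ inward, flipping quantifiers it crosses:
  (\exists m\, \neg C(m,m)) \land (\exists q\, \neg C(q,q))
Extract every quantifier outward, since the variables are now distinct and don't occur free across branches:
  \exists m\, \exists q\, (\neg C(m,m) \land \neg C(q,q))
The prefix is \exists m \exists q: 0 universal, 2 existential.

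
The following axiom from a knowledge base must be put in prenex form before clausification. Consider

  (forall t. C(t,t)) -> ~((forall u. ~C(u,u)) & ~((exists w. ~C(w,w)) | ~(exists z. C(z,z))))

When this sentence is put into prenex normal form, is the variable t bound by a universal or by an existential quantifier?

Rewrite implications/biconditionals: A → B as ¬A ∨ B.
  ~(forall t. C(t,t)) | ~((forall u. ~C(u,u)) & ~((exists w. ~C(w,w)) | ~(exists z. C(z,z))))
Move each ¬ inward, flipping quantifiers it crosses:
  (exists t. ~C(t,t)) | (exists u. C(u,u)) | (exists w. ~C(w,w)) | (forall z. ~C(z,z))
All bound variables are already distinct, so no renaming is needed.
Extract every quantifier outward, since the variables are now distinct and don't occur free across branches:
  exists t. exists u. exists w. forall z. (~C(t,t) | C(u,u) | ~C(w,w) | ~C(z,z))
The quantifier forall t sits under an odd number of negations (counting the antecedent side of each →), so it flips to exists t.

existential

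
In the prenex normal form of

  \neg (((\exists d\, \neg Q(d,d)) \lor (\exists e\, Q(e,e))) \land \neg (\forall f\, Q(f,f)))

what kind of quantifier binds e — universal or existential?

Push ¬ through the quantifiers and connectives to reach negation normal form:
  (\forall d\, Q(d,d)) \land (\forall e\, \neg Q(e,e)) \lor (\forall f\, Q(f,f))
All bound variables are already distinct, so no renaming is needed.
Extract every quantifier outward, since the variables are now distinct and don't occur free across branches:
  \forall d\, \forall e\, \forall f\, (Q(d,d) \land \neg Q(e,e) \lor Q(f,f))
The quantifier \exists e sits under an odd number of negations, so it flips to \forall e.

universal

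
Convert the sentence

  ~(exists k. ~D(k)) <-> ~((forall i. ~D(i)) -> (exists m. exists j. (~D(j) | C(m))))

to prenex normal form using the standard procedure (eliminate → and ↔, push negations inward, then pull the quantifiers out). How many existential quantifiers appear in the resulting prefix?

4

First replace A → B with ¬A ∨ B; A ↔ B as (¬A ∨ B) ∧ (¬B ∨ A).
  (~~(exists k. ~D(k)) | ~(~(forall i. ~D(i)) | (exists m. exists j. (~D(j) | C(m))))) & (~~(~(forall i. ~D(i)) | (exists m. exists j. (~D(j) | C(m)))) | ~(exists k. ~D(k)))
Drive negations inward (¬∀x A ≡ ∃x ¬A, ¬∃x A ≡ ∀x ¬A, De Morgan for ∧/∨):
  ((exists k. ~D(k)) | (forall i. ~D(i)) & (forall m. forall j. (D(j) & ~C(m)))) & ((exists i. D(i)) | (exists m. exists j. (~D(j) | C(m))) | (forall k. D(k)))
Standardize variables apart so no two quantifiers bind the same name: i↦c, m↦u1, j↦y, k↦s.
  ((exists k. ~D(k)) | (forall i. ~D(i)) & (forall m. forall j. (D(j) & ~C(m)))) & ((exists c. D(c)) | (exists u1. exists y. (~D(y) | C(u1))) | (forall s. D(s)))
Pull the quantifiers to the front (each side's bound variable is not free in the other side):
  exists k. forall i. forall m. forall j. exists c. exists u1. exists y. forall s. ((~D(k) | ~D(i) & D(j) & ~C(m)) & (D(c) | ~D(y) | C(u1) | D(s)))
The prefix is exists k forall i forall m forall j exists c exists u1 exists y forall s: 4 universal, 4 existential.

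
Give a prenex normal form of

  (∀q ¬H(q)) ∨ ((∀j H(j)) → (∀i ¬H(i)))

Rewrite implications/biconditionals: A → B as ¬A ∨ B.
  (∀q ¬H(q)) ∨ ¬(∀j H(j)) ∨ (∀i ¬H(i))
Drive negations inward (¬∀x A ≡ ∃x ¬A, ¬∃x A ≡ ∀x ¬A, De Morgan for ∧/∨):
  (∀q ¬H(q)) ∨ (∃j ¬H(j)) ∨ (∀i ¬H(i))
All bound variables are already distinct, so no renaming is needed.
Pull the quantifiers to the front (each side's bound variable is not free in the other side):
  ∀q ∃j ∀i (¬H(q) ∨ ¬H(j) ∨ ¬H(i))

∀q ∃j ∀i (¬H(q) ∨ ¬H(j) ∨ ¬H(i))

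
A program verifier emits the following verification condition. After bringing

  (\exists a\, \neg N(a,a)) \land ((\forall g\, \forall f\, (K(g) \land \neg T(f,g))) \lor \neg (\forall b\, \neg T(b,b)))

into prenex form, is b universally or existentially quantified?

existential

Drive negations inward (¬∀x A ≡ ∃x ¬A, ¬∃x A ≡ ∀x ¬A, De Morgan for ∧/∨):
  (\exists a\, \neg N(a,a)) \land ((\forall g\, \forall f\, (K(g) \land \neg T(f,g))) \lor (\exists b\, T(b,b)))
All bound variables are already distinct, so no renaming is needed.
Pull the quantifiers to the front (each side's bound variable is not free in the other side):
  \exists a\, \forall g\, \forall f\, \exists b\, (\neg N(a,a) \land (K(g) \land \neg T(f,g) \lor T(b,b)))
The quantifier \forall b sits under an odd number of negations, so it flips to \exists b.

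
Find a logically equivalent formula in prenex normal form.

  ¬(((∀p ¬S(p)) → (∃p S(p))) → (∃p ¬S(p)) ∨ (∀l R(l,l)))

∃p ∃y ∀t ∃l ((S(p) ∨ S(y)) ∧ S(t) ∧ ¬R(l,l))

Rewrite implications/biconditionals: A → B as ¬A ∨ B.
  ¬(¬(¬(∀p ¬S(p)) ∨ (∃p S(p))) ∨ (∃p ¬S(p)) ∨ (∀l R(l,l)))
Move each ¬ inward, flipping quantifiers it crosses:
  ((∃p S(p)) ∨ (∃p S(p))) ∧ (∀p S(p)) ∧ (∃l ¬R(l,l))
Rename bound variables to avoid capture: p↦y, p↦t.
  ((∃p S(p)) ∨ (∃y S(y))) ∧ (∀t S(t)) ∧ (∃l ¬R(l,l))
Finally move all quantifiers to the prefix:
  ∃p ∃y ∀t ∃l ((S(p) ∨ S(y)) ∧ S(t) ∧ ¬R(l,l))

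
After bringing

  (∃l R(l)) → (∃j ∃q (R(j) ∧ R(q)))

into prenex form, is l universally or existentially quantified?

Rewrite implications/biconditionals: A → B as ¬A ∨ B.
  ¬(∃l R(l)) ∨ (∃j ∃q (R(j) ∧ R(q)))
Drive negations inward (¬∀x A ≡ ∃x ¬A, ¬∃x A ≡ ∀x ¬A, De Morgan for ∧/∨):
  (∀l ¬R(l)) ∨ (∃j ∃q (R(j) ∧ R(q)))
Finally move all quantifiers to the prefix:
  ∀l ∃j ∃q (¬R(l) ∨ R(j) ∧ R(q))
The quantifier ∃l sits under an odd number of negations (counting the antecedent side of each →), so it flips to ∀l.

universal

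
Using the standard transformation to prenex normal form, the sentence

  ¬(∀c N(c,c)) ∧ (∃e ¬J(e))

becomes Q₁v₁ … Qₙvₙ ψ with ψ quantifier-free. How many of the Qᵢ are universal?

Push ¬ through the quantifiers and connectives to reach negation normal form:
  (∃c ¬N(c,c)) ∧ (∃e ¬J(e))
All bound variables are already distinct, so no renaming is needed.
Pull the quantifiers to the front (each side's bound variable is not free in the other side):
  ∃c ∃e (¬N(c,c) ∧ ¬J(e))
The prefix is ∃c ∃e: 0 universal, 2 existential.

0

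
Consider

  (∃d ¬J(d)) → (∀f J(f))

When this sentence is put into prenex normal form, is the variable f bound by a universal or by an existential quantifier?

universal

First replace A → B with ¬A ∨ B.
  ¬(∃d ¬J(d)) ∨ (∀f J(f))
Push ¬ through the quantifiers and connectives to reach negation normal form:
  (∀d J(d)) ∨ (∀f J(f))
All bound variables are already distinct, so no renaming is needed.
Extract every quantifier outward, since the variables are now distinct and don't occur free across branches:
  ∀d ∀f (J(d) ∨ J(f))
The quantifier ∀f sits under an even number of negations (counting the antecedent side of each →), so it remains universal.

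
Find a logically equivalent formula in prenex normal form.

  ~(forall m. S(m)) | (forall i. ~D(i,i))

exists m. forall i. (~S(m) | ~D(i,i))

Push ¬ through the quantifiers and connectives to reach negation normal form:
  (exists m. ~S(m)) | (forall i. ~D(i,i))
Extract every quantifier outward, since the variables are now distinct and don't occur free across branches:
  exists m. forall i. (~S(m) | ~D(i,i))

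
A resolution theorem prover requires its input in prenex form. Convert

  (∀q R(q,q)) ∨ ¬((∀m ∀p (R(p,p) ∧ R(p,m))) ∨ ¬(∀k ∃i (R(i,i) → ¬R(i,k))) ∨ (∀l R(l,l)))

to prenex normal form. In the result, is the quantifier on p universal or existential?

existential

Rewrite implications/biconditionals: A → B as ¬A ∨ B.
  (∀q R(q,q)) ∨ ¬((∀m ∀p (R(p,p) ∧ R(p,m))) ∨ ¬(∀k ∃i (¬R(i,i) ∨ ¬R(i,k))) ∨ (∀l R(l,l)))
Move each ¬ inward, flipping quantifiers it crosses:
  (∀q R(q,q)) ∨ (∃m ∃p (¬R(p,p) ∨ ¬R(p,m))) ∧ (∀k ∃i (¬R(i,i) ∨ ¬R(i,k))) ∧ (∃l ¬R(l,l))
All bound variables are already distinct, so no renaming is needed.
Pull the quantifiers to the front (each side's bound variable is not free in the other side):
  ∀q ∃m ∃p ∀k ∃i ∃l (R(q,q) ∨ (¬R(p,p) ∨ ¬R(p,m)) ∧ (¬R(i,i) ∨ ¬R(i,k)) ∧ ¬R(l,l))
The quantifier ∀p sits under an odd number of negations (counting the antecedent side of each →), so it flips to ∃p.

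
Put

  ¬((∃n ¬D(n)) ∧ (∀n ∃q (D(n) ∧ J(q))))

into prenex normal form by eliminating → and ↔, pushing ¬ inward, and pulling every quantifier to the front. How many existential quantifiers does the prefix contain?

Drive negations inward (¬∀x A ≡ ∃x ¬A, ¬∃x A ≡ ∀x ¬A, De Morgan for ∧/∨):
  (∀n D(n)) ∨ (∃n ∀q (¬D(n) ∨ ¬J(q)))
Rename bound variables to avoid capture: n↦b.
  (∀n D(n)) ∨ (∃b ∀q (¬D(b) ∨ ¬J(q)))
Extract every quantifier outward, since the variables are now distinct and don't occur free across branches:
  ∀n ∃b ∀q (D(n) ∨ ¬D(b) ∨ ¬J(q))
The prefix is ∀n ∃b ∀q: 2 universal, 1 existential.

1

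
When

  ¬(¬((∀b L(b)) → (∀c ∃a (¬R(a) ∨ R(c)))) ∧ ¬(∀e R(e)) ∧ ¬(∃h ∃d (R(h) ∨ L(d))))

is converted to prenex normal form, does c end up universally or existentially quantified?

universal

Rewrite implications/biconditionals: A → B as ¬A ∨ B.
  ¬(¬(¬(∀b L(b)) ∨ (∀c ∃a (¬R(a) ∨ R(c)))) ∧ ¬(∀e R(e)) ∧ ¬(∃h ∃d (R(h) ∨ L(d))))
Push ¬ through the quantifiers and connectives to reach negation normal form:
  (∃b ¬L(b)) ∨ (∀c ∃a (¬R(a) ∨ R(c))) ∨ (∀e R(e)) ∨ (∃h ∃d (R(h) ∨ L(d)))
Finally move all quantifiers to the prefix:
  ∃b ∀c ∃a ∀e ∃h ∃d (¬L(b) ∨ ¬R(a) ∨ R(c) ∨ R(e) ∨ R(h) ∨ L(d))
The quantifier ∀c sits under an even number of negations (counting the antecedent side of each →), so it remains universal.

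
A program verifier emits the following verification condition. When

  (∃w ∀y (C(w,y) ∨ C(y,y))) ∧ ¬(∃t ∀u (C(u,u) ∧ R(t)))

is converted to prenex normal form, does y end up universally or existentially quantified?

universal

Push ¬ through the quantifiers and connectives to reach negation normal form:
  (∃w ∀y (C(w,y) ∨ C(y,y))) ∧ (∀t ∃u (¬C(u,u) ∨ ¬R(t)))
All bound variables are already distinct, so no renaming is needed.
Finally move all quantifiers to the prefix:
  ∃w ∀y ∀t ∃u ((C(w,y) ∨ C(y,y)) ∧ (¬C(u,u) ∨ ¬R(t)))
The quantifier ∀y sits under an even number of negations, so it remains universal.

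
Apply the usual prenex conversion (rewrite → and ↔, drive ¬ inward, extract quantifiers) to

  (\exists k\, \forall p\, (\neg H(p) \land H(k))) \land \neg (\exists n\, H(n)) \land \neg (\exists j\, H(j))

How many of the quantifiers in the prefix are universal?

3

Move each ¬ inward, flipping quantifiers it crosses:
  (\exists k\, \forall p\, (\neg H(p) \land H(k))) \land (\forall n\, \neg H(n)) \land (\forall j\, \neg H(j))
All bound variables are already distinct, so no renaming is needed.
Extract every quantifier outward, since the variables are now distinct and don't occur free across branches:
  \exists k\, \forall p\, \forall n\, \forall j\, (\neg H(p) \land H(k) \land \neg H(n) \land \neg H(j))
The prefix is \exists k \forall p \forall n \forall j: 3 universal, 1 existential.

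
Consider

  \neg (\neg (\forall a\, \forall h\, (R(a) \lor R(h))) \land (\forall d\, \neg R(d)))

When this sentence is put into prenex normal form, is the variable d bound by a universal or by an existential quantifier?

Drive negations inward (¬∀x A ≡ ∃x ¬A, ¬∃x A ≡ ∀x ¬A, De Morgan for ∧/∨):
  (\forall a\, \forall h\, (R(a) \lor R(h))) \lor (\exists d\, R(d))
All bound variables are already distinct, so no renaming is needed.
Finally move all quantifiers to the prefix:
  \forall a\, \forall h\, \exists d\, (R(a) \lor R(h) \lor R(d))
The quantifier \forall d sits under an odd number of negations, so it flips to \exists d.

existential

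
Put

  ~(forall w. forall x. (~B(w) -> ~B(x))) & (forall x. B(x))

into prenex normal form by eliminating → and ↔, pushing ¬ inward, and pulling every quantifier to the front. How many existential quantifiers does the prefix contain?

Eliminate → and ↔ using ¬ and ∨.
  ~(forall w. forall x. (~~B(w) | ~B(x))) & (forall x. B(x))
Push ¬ through the quantifiers and connectives to reach negation normal form:
  (exists w. exists x. (~B(w) & B(x))) & (forall x. B(x))
Give each quantifier a distinct variable: x↦r.
  (exists w. exists x. (~B(w) & B(x))) & (forall r. B(r))
Extract every quantifier outward, since the variables are now distinct and don't occur free across branches:
  exists w. exists x. forall r. (~B(w) & B(x) & B(r))
The prefix is exists w exists x forall r: 1 universal, 2 existential.

2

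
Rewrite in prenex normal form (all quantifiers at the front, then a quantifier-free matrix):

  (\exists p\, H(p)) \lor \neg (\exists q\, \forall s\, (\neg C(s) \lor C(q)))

\exists p\, \forall q\, \exists s\, (H(p) \lor C(s) \land \neg C(q))

Move each ¬ inward, flipping quantifiers it crosses:
  (\exists p\, H(p)) \lor (\forall q\, \exists s\, (C(s) \land \neg C(q)))
All bound variables are already distinct, so no renaming is needed.
Pull the quantifiers to the front (each side's bound variable is not free in the other side):
  \exists p\, \forall q\, \exists s\, (H(p) \lor C(s) \land \neg C(q))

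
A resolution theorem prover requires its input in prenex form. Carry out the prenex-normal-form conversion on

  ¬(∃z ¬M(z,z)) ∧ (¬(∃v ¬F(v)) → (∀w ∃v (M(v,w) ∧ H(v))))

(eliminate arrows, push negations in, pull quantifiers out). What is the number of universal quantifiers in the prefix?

Rewrite implications/biconditionals: A → B as ¬A ∨ B.
  ¬(∃z ¬M(z,z)) ∧ (¬¬(∃v ¬F(v)) ∨ (∀w ∃v (M(v,w) ∧ H(v))))
Drive negations inward (¬∀x A ≡ ∃x ¬A, ¬∃x A ≡ ∀x ¬A, De Morgan for ∧/∨):
  (∀z M(z,z)) ∧ ((∃v ¬F(v)) ∨ (∀w ∃v (M(v,w) ∧ H(v))))
Give each quantifier a distinct variable: v↦w1.
  (∀z M(z,z)) ∧ ((∃v ¬F(v)) ∨ (∀w ∃w1 (M(w1,w) ∧ H(w1))))
Pull the quantifiers to the front (each side's bound variable is not free in the other side):
  ∀z ∃v ∀w ∃w1 (M(z,z) ∧ (¬F(v) ∨ M(w1,w) ∧ H(w1)))
The prefix is ∀z ∃v ∀w ∃w1: 2 universal, 2 existential.

2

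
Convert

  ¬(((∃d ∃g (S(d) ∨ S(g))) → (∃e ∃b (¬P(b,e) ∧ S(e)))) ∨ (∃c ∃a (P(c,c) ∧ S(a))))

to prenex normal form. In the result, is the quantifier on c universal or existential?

Rewrite implications/biconditionals: A → B as ¬A ∨ B.
  ¬(¬(∃d ∃g (S(d) ∨ S(g))) ∨ (∃e ∃b (¬P(b,e) ∧ S(e))) ∨ (∃c ∃a (P(c,c) ∧ S(a))))
Move each ¬ inward, flipping quantifiers it crosses:
  (∃d ∃g (S(d) ∨ S(g))) ∧ (∀e ∀b (P(b,e) ∨ ¬S(e))) ∧ (∀c ∀a (¬P(c,c) ∨ ¬S(a)))
All bound variables are already distinct, so no renaming is needed.
Finally move all quantifiers to the prefix:
  ∃d ∃g ∀e ∀b ∀c ∀a ((S(d) ∨ S(g)) ∧ (P(b,e) ∨ ¬S(e)) ∧ (¬P(c,c) ∨ ¬S(a)))
The quantifier ∃c sits under an odd number of negations (counting the antecedent side of each →), so it flips to ∀c.

universal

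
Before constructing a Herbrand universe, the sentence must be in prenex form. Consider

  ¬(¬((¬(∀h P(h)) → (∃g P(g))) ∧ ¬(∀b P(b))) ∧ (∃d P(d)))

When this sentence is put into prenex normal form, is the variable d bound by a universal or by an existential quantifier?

universal

Rewrite implications/biconditionals: A → B as ¬A ∨ B.
  ¬(¬((¬¬(∀h P(h)) ∨ (∃g P(g))) ∧ ¬(∀b P(b))) ∧ (∃d P(d)))
Move each ¬ inward, flipping quantifiers it crosses:
  ((∀h P(h)) ∨ (∃g P(g))) ∧ (∃b ¬P(b)) ∨ (∀d ¬P(d))
All bound variables are already distinct, so no renaming is needed.
Extract every quantifier outward, since the variables are now distinct and don't occur free across branches:
  ∀h ∃g ∃b ∀d ((P(h) ∨ P(g)) ∧ ¬P(b) ∨ ¬P(d))
The quantifier ∃d sits under an odd number of negations (counting the antecedent side of each →), so it flips to ∀d.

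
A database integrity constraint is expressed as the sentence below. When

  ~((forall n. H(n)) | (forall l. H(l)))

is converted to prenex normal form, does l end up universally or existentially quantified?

Move each ¬ inward, flipping quantifiers it crosses:
  (exists n. ~H(n)) & (exists l. ~H(l))
All bound variables are already distinct, so no renaming is needed.
Extract every quantifier outward, since the variables are now distinct and don't occur free across branches:
  exists n. exists l. (~H(n) & ~H(l))
The quantifier forall l sits under an odd number of negations, so it flips to exists l.

existential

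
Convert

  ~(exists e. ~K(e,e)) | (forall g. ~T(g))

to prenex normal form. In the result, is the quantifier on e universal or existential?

universal

Push ¬ through the quantifiers and connectives to reach negation normal form:
  (forall e. K(e,e)) | (forall g. ~T(g))
All bound variables are already distinct, so no renaming is needed.
Finally move all quantifiers to the prefix:
  forall e. forall g. (K(e,e) | ~T(g))
The quantifier exists e sits under an odd number of negations, so it flips to forall e.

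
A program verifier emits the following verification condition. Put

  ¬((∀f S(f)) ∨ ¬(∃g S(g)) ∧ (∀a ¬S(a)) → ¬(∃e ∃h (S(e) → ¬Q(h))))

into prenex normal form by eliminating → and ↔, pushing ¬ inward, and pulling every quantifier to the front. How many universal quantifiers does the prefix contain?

First replace A → B with ¬A ∨ B.
  ¬(¬((∀f S(f)) ∨ ¬(∃g S(g)) ∧ (∀a ¬S(a))) ∨ ¬(∃e ∃h (¬S(e) ∨ ¬Q(h))))
Push ¬ through the quantifiers and connectives to reach negation normal form:
  ((∀f S(f)) ∨ (∀g ¬S(g)) ∧ (∀a ¬S(a))) ∧ (∃e ∃h (¬S(e) ∨ ¬Q(h)))
Pull the quantifiers to the front (each side's bound variable is not free in the other side):
  ∀f ∀g ∀a ∃e ∃h ((S(f) ∨ ¬S(g) ∧ ¬S(a)) ∧ (¬S(e) ∨ ¬Q(h)))
The prefix is ∀f ∀g ∀a ∃e ∃h: 3 universal, 2 existential.

3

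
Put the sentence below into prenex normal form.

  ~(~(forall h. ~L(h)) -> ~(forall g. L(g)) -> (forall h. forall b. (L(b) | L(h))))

First replace A → B with ¬A ∨ B.
  ~(~~(forall h. ~L(h)) | ~~(forall g. L(g)) | (forall h. forall b. (L(b) | L(h))))
Push ¬ through the quantifiers and connectives to reach negation normal form:
  (exists h. L(h)) & (exists g. ~L(g)) & (exists h. exists b. (~L(b) & ~L(h)))
Give each quantifier a distinct variable: h↦u1.
  (exists h. L(h)) & (exists g. ~L(g)) & (exists u1. exists b. (~L(b) & ~L(u1)))
Extract every quantifier outward, since the variables are now distinct and don't occur free across branches:
  exists h. exists g. exists u1. exists b. (L(h) & ~L(g) & ~L(b) & ~L(u1))

exists h. exists g. exists u1. exists b. (L(h) & ~L(g) & ~L(b) & ~L(u1))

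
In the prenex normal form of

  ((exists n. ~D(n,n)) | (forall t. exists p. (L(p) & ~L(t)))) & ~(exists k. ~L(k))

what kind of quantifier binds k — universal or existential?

universal

Drive negations inward (¬∀x A ≡ ∃x ¬A, ¬∃x A ≡ ∀x ¬A, De Morgan for ∧/∨):
  ((exists n. ~D(n,n)) | (forall t. exists p. (L(p) & ~L(t)))) & (forall k. L(k))
Pull the quantifiers to the front (each side's bound variable is not free in the other side):
  exists n. forall t. exists p. forall k. ((~D(n,n) | L(p) & ~L(t)) & L(k))
The quantifier exists k sits under an odd number of negations, so it flips to forall k.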